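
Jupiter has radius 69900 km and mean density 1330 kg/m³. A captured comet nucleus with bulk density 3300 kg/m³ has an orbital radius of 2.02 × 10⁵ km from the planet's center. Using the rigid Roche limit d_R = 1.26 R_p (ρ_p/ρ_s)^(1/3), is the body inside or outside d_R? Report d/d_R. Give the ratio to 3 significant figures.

d_R = 1.26 × (69900 km) × (1330/3300)^(1/3) = 65060 km
d/d_R = (2.02 × 10⁵) / (65060) = 3.10
Since d/d_R > 1, the body is outside the Roche limit.

outside; d/d_R ≈ 3.10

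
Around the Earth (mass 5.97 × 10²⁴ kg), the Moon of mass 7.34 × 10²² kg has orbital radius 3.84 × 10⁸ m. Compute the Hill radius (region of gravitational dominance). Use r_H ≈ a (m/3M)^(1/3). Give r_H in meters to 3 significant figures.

6.15 × 10⁷ m

r_H ≈ a (m/3M)^(1/3)
    = (3.84 × 10⁸) × (7.34 × 10²² / (3 × 5.97 × 10²⁴))^(1/3)
    = 6.15 × 10⁷ m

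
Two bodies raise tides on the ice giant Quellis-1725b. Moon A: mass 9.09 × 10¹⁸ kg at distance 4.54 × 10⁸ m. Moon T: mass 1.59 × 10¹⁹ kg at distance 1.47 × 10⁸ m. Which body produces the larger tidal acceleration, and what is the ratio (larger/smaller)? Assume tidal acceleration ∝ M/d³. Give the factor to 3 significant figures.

The tide-raising term goes as M/d³ (the gradient of a 1/d² field).
Moon A: (9.09 × 10¹⁸) / (4.54 × 10⁸)³ = 9.714 × 10⁻⁸
Moon T: (1.59 × 10¹⁹) / (1.47 × 10⁸)³ = 5.005 × 10⁻⁶
Ratio (larger/smaller) = 51.5

Moon T, by a factor of ≈ 51.5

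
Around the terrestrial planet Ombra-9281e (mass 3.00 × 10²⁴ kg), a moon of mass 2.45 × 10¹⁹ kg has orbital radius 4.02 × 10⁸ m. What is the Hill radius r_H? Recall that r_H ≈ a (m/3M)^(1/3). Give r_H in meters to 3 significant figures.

r_H ≈ a (m/3M)^(1/3)
    = (4.02 × 10⁸) × (2.45 × 10¹⁹ / (3 × 3.00 × 10²⁴))^(1/3)
    = 5.61 × 10⁶ m

5.61 × 10⁶ m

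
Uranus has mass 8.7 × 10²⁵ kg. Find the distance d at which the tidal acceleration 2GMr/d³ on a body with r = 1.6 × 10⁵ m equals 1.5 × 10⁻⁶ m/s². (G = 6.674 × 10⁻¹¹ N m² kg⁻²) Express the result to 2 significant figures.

2GMr/d³ = a_tidal  ⇒  d = (2GMr / a_tidal)^(1/3)
d = (2 × 6.674×10⁻¹¹ × (8.7 × 10²⁵) × (1.6 × 10⁵) / (1.5 × 10⁻⁶))^(1/3)
  = 1.1 × 10⁹ m

1.1 × 10⁹ m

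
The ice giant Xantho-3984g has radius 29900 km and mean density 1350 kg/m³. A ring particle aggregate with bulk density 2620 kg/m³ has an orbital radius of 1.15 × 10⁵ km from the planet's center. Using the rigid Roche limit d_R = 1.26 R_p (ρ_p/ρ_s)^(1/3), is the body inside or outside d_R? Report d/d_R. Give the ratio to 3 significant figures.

d_R = 1.26 × (29900 km) × (1350/2620)^(1/3) = 30200 km
d/d_R = (1.15 × 10⁵) / (30200) = 3.81
Since d/d_R > 1, the body is outside the Roche limit.

outside; d/d_R ≈ 3.81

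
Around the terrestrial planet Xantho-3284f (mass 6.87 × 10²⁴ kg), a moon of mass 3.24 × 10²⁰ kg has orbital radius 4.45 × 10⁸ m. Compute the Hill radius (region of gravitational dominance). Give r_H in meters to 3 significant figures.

1.11 × 10⁷ m

r_H ≈ a (m/3M)^(1/3)
    = (4.45 × 10⁸) × (3.24 × 10²⁰ / (3 × 6.87 × 10²⁴))^(1/3)
    = 1.11 × 10⁷ m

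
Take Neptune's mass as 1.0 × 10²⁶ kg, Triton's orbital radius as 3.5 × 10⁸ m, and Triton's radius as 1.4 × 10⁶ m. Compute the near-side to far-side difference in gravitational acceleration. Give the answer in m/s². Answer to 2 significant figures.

8.7 × 10⁻⁴ m/s²

a_tidal = 4GMr/d³
        = 4 × (6.674 × 10⁻¹¹) × (1.0 × 10²⁶) × (1.4 × 10⁶) / (3.5 × 10⁸)³
        = 8.7 × 10⁻⁴ m/s²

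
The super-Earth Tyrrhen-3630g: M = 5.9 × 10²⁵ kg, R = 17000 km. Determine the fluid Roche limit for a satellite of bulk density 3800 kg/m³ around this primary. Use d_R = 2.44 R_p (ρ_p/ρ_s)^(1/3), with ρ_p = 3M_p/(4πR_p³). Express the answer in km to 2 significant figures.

38000 km

ρ_p = 3M_p/(4πR_p³) = 3 × (5.9 × 10²⁵) / (4π × (1.7 × 10⁷ m)³) = 2900 kg/m³
d_R = 2.44 × 17000 km × (2900/3800)^(1/3)
    = 38000 km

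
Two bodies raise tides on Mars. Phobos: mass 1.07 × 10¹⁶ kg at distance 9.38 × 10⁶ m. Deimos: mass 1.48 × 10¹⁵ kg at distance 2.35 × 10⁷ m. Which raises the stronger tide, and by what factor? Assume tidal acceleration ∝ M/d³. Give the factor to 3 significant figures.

Tidal stretch scales as M/d³; compute that for each body.
Phobos: (1.07 × 10¹⁶) / (9.38 × 10⁶)³ = 1.297 × 10⁻⁵
Deimos: (1.48 × 10¹⁵) / (2.35 × 10⁷)³ = 1.140 × 10⁻⁷
Ratio (larger/smaller) = 114

Phobos, by a factor of ≈ 114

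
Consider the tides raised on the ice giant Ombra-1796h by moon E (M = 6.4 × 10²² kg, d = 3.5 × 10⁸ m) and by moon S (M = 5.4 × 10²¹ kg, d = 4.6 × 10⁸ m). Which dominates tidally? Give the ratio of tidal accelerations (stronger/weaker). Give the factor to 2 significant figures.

Tidal stretch scales as M/d³; compute that for each body.
Moon E: (6.4 × 10²²) / (3.5 × 10⁸)³ = 1.493 × 10⁻³
Moon S: (5.4 × 10²¹) / (4.6 × 10⁸)³ = 5.548 × 10⁻⁵
Ratio (larger/smaller) = 27

Moon E, by a factor of ≈ 27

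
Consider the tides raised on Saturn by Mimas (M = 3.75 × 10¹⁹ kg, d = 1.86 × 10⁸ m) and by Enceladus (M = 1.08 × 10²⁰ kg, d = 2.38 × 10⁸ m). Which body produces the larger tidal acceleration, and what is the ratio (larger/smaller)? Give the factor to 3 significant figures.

Enceladus, by a factor of ≈ 1.37

Tidal stretch scales as M/d³; compute that for each body.
Mimas: (3.75 × 10¹⁹) / (1.86 × 10⁸)³ = 5.828 × 10⁻⁶
Enceladus: (1.08 × 10²⁰) / (2.38 × 10⁸)³ = 8.011 × 10⁻⁶
Ratio (larger/smaller) = 1.37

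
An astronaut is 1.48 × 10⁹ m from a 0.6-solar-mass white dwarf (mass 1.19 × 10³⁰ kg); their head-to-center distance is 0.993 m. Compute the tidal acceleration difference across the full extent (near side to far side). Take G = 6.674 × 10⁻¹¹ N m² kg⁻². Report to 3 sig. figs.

Δg = 4GMr/d³
   = 4 × (6.674 × 10⁻¹¹) × (1.19 × 10³⁰) × (0.993) / (1.48 × 10⁹)³
   = 9.73 × 10⁻⁸ m/s²

9.73 × 10⁻⁸ m/s²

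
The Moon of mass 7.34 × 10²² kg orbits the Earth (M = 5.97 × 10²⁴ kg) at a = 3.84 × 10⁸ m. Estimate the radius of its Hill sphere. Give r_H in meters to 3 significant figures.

r_H ≈ a (m/3M)^(1/3)
    = (3.84 × 10⁸) × (7.34 × 10²² / (3 × 5.97 × 10²⁴))^(1/3)
    = 6.15 × 10⁷ m

6.15 × 10⁷ m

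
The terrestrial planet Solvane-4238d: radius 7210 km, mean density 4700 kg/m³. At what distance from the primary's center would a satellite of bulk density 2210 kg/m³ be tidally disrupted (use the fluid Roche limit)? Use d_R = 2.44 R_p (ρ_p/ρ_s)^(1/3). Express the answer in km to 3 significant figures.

22600 km

d_R = 2.44 × 7210 km × (4700/2210)^(1/3)
    = 22600 km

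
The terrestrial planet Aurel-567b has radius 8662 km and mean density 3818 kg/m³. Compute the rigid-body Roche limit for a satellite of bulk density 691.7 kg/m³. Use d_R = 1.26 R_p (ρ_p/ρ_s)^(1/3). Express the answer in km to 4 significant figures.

19290 km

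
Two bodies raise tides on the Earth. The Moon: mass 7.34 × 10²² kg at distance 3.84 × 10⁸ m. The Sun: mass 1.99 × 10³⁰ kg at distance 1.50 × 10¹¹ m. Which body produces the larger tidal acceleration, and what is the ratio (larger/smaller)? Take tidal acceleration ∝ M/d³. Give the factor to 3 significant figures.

Compare M/d³ for the two perturbers:
The Moon: (7.34 × 10²²) / (3.84 × 10⁸)³ = 1.296 × 10⁻³
The Sun: (1.99 × 10³⁰) / (1.50 × 10¹¹)³ = 5.896 × 10⁻⁴
Ratio (larger/smaller) = 2.20

The Moon, by a factor of ≈ 2.20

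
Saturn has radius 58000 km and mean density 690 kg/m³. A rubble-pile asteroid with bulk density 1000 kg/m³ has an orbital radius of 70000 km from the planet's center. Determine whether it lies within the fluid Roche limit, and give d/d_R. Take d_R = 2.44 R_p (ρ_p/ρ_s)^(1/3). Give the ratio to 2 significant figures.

inside; d/d_R ≈ 0.56

d_R = 2.44 × (58000 km) × (690/1000)^(1/3) = 1.251 × 10⁵ km
d/d_R = (70000) / (1.251 × 10⁵) = 0.56
Since d/d_R < 1, the body is inside the Roche limit.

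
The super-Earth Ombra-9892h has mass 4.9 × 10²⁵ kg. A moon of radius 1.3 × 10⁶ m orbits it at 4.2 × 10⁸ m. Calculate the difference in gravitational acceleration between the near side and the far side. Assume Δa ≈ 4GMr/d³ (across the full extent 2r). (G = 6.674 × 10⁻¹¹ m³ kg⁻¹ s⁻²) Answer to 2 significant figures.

The field gradient is 2GM/d³; across the full diameter 2r the difference is 4GMr/d³.
Δa = 4GMr/d³
   = 4 × (6.674 × 10⁻¹¹) × (4.9 × 10²⁵) × (1.3 × 10⁶) / (4.2 × 10⁸)³
   = 2.3 × 10⁻⁴ m/s²

2.3 × 10⁻⁴ m/s²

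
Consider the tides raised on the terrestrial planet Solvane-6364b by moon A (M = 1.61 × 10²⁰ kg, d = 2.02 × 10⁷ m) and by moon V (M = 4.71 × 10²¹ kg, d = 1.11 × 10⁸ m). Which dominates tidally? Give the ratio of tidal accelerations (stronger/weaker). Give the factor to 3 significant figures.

Compare M/d³ for the two perturbers:
Moon A: (1.61 × 10²⁰) / (2.02 × 10⁷)³ = 1.953 × 10⁻²
Moon V: (4.71 × 10²¹) / (1.11 × 10⁸)³ = 3.444 × 10⁻³
Ratio (larger/smaller) = 5.67

Moon A, by a factor of ≈ 5.67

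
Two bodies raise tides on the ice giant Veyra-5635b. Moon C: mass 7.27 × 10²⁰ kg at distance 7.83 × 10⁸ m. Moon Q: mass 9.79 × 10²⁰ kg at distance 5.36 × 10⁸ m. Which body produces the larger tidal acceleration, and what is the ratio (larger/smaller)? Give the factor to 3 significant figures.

Moon Q, by a factor of ≈ 4.20

The tide-raising term goes as M/d³ (the gradient of a 1/d² field).
Moon C: (7.27 × 10²⁰) / (7.83 × 10⁸)³ = 1.514 × 10⁻⁶
Moon Q: (9.79 × 10²⁰) / (5.36 × 10⁸)³ = 6.358 × 10⁻⁶
Ratio (larger/smaller) = 4.20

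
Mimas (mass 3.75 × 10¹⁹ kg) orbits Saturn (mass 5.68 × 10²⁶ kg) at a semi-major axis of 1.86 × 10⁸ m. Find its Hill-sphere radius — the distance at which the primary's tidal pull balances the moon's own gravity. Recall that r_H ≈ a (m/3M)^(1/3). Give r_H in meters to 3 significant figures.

r_H ≈ a (m/3M)^(1/3)
    = (1.86 × 10⁸) × (3.75 × 10¹⁹ / (3 × 5.68 × 10²⁶))^(1/3)
    = 5.21 × 10⁵ m

5.21 × 10⁵ m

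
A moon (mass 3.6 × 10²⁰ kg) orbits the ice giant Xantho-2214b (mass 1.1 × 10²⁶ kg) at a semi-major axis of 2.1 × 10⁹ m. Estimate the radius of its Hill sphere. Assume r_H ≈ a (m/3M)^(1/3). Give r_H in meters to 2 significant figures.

r_H ≈ a (m/3M)^(1/3)
    = (2.1 × 10⁹) × (3.6 × 10²⁰ / (3 × 1.1 × 10²⁶))^(1/3)
    = 2.2 × 10⁷ m

2.2 × 10⁷ m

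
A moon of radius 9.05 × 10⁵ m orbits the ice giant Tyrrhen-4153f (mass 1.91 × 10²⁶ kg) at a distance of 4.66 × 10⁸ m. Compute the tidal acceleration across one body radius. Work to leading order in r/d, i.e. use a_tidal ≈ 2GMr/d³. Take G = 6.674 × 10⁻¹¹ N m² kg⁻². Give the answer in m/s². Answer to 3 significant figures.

2.28 × 10⁻⁴ m/s²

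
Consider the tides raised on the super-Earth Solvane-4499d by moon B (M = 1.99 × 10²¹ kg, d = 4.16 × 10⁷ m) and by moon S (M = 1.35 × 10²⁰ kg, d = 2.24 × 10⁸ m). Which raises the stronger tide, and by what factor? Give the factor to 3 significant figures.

Tidal acceleration ∝ M/d³, so compare M/d³ for each.
Moon B: (1.99 × 10²¹) / (4.16 × 10⁷)³ = 2.764 × 10⁻²
Moon S: (1.35 × 10²⁰) / (2.24 × 10⁸)³ = 1.201 × 10⁻⁵
Ratio (larger/smaller) = 2300

Moon B, by a factor of ≈ 2300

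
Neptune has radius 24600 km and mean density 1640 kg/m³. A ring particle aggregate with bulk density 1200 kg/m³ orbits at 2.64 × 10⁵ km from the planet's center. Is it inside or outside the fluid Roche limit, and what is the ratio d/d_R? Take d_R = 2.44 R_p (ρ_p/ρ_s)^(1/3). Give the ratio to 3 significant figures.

outside; d/d_R ≈ 3.96

d_R = 2.44 × (24600 km) × (1640/1200)^(1/3) = 66610 km
d/d_R = (2.64 × 10⁵) / (66610) = 3.96
Since d/d_R > 1, the body is outside the Roche limit.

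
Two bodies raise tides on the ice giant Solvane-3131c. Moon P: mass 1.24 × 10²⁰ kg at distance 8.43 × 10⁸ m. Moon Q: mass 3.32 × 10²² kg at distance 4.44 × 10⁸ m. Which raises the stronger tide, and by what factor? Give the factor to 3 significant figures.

Compare M/d³ for the two perturbers:
Moon P: (1.24 × 10²⁰) / (8.43 × 10⁸)³ = 2.070 × 10⁻⁷
Moon Q: (3.32 × 10²²) / (4.44 × 10⁸)³ = 3.793 × 10⁻⁴
Ratio (larger/smaller) = 1830

Moon Q, by a factor of ≈ 1830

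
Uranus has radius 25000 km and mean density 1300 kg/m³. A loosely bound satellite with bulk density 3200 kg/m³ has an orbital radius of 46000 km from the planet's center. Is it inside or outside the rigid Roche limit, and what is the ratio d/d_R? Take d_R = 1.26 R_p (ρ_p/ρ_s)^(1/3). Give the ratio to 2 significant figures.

d_R = 1.26 × (25000 km) × (1300/3200)^(1/3) = 23330 km
d/d_R = (46000) / (23330) = 2.0
Since d/d_R > 1, the body is outside the Roche limit.

outside; d/d_R ≈ 2.0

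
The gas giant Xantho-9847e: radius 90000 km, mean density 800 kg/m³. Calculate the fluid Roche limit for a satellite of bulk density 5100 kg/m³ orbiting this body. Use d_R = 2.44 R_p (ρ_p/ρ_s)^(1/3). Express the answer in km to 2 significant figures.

1.2 × 10⁵ km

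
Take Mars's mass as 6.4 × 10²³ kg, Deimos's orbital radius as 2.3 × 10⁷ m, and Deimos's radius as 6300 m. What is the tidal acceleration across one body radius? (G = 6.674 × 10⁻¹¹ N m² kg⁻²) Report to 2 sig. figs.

4.4 × 10⁻⁵ m/s²

Differencing GM/(d−r)² and GM/d² to first order in r/d gives 2GMr/d³.
a_tidal = 2GMr/d³
        = 2 × (6.674 × 10⁻¹¹) × (6.4 × 10²³) × (6300) / (2.3 × 10⁷)³
        = 4.4 × 10⁻⁵ m/s²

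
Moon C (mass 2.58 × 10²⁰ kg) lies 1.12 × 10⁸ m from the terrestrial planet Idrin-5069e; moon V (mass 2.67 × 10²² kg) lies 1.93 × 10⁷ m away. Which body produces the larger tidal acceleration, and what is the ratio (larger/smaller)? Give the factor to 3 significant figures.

Moon V, by a factor of ≈ 20200

Compare M/d³ for the two perturbers:
Moon C: (2.58 × 10²⁰) / (1.12 × 10⁸)³ = 1.836 × 10⁻⁴
Moon V: (2.67 × 10²²) / (1.93 × 10⁷)³ = 3.714
Ratio (larger/smaller) = 20200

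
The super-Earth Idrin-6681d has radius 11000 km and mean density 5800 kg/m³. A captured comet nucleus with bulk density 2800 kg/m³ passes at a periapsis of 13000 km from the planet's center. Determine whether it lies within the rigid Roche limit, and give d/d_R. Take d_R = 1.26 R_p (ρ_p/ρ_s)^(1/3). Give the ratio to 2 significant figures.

inside; d/d_R ≈ 0.74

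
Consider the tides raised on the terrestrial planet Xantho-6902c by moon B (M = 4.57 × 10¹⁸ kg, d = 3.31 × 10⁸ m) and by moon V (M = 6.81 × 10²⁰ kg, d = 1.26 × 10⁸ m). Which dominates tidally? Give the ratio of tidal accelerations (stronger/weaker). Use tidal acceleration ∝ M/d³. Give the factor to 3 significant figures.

Moon V, by a factor of ≈ 2700

Tidal acceleration ∝ M/d³, so compare M/d³ for each.
Moon B: (4.57 × 10¹⁸) / (3.31 × 10⁸)³ = 1.260 × 10⁻⁷
Moon V: (6.81 × 10²⁰) / (1.26 × 10⁸)³ = 3.404 × 10⁻⁴
Ratio (larger/smaller) = 2700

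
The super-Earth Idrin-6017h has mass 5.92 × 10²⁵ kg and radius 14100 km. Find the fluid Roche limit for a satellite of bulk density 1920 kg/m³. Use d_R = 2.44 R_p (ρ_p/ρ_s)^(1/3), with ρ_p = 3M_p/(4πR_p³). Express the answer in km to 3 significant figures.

ρ_p = 3M_p/(4πR_p³) = 3 × (5.92 × 10²⁵) / (4π × (1.41 × 10⁷ m)³) = 5040 kg/m³
d_R = 2.44 × 14100 km × (5040/1920)^(1/3)
    = 47500 km

47500 km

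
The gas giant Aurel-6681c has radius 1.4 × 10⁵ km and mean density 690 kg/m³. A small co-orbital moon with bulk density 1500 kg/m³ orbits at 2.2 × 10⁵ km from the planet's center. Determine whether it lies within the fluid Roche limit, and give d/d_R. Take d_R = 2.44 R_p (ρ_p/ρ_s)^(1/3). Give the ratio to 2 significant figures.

inside; d/d_R ≈ 0.83

d_R = 2.44 × (1.4 × 10⁵ km) × (690/1500)^(1/3) = 2.637 × 10⁵ km
d/d_R = (2.2 × 10⁵) / (2.637 × 10⁵) = 0.83
Since d/d_R < 1, the body is inside the Roche limit.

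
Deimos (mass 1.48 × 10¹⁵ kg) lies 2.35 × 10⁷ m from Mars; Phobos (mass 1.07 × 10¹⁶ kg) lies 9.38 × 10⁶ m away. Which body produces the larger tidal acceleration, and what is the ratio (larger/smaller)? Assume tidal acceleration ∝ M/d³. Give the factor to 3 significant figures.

Phobos, by a factor of ≈ 114

Tidal stretch scales as M/d³; compute that for each body.
Deimos: (1.48 × 10¹⁵) / (2.35 × 10⁷)³ = 1.140 × 10⁻⁷
Phobos: (1.07 × 10¹⁶) / (9.38 × 10⁶)³ = 1.297 × 10⁻⁵
Ratio (larger/smaller) = 114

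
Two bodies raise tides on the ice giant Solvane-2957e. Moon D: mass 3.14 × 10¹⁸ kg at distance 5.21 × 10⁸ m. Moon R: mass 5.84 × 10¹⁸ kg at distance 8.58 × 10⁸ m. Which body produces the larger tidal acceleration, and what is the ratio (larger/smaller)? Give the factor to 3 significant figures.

Tidal stretch scales as M/d³; compute that for each body.
Moon D: (3.14 × 10¹⁸) / (5.21 × 10⁸)³ = 2.220 × 10⁻⁸
Moon R: (5.84 × 10¹⁸) / (8.58 × 10⁸)³ = 9.246 × 10⁻⁹
Ratio (larger/smaller) = 2.40

Moon D, by a factor of ≈ 2.40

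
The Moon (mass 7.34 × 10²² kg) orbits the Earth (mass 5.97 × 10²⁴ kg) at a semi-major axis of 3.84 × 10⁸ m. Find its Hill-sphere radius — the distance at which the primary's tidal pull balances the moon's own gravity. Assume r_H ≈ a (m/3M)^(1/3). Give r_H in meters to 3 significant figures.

r_H ≈ a (m/3M)^(1/3)
    = (3.84 × 10⁸) × (7.34 × 10²² / (3 × 5.97 × 10²⁴))^(1/3)
    = 6.15 × 10⁷ m

6.15 × 10⁷ m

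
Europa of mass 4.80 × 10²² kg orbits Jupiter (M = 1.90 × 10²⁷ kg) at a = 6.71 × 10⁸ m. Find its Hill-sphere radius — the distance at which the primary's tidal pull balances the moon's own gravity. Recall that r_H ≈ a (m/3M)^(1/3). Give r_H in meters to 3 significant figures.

r_H ≈ a (m/3M)^(1/3)
    = (6.71 × 10⁸) × (4.80 × 10²² / (3 × 1.90 × 10²⁷))^(1/3)
    = 1.37 × 10⁷ m

1.37 × 10⁷ m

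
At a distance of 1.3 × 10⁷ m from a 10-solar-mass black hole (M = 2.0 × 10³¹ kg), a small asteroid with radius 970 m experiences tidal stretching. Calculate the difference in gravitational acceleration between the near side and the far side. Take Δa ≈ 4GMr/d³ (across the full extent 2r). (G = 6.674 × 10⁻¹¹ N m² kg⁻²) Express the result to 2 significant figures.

Δa = 4GMr/d³
   = 4 × (6.674 × 10⁻¹¹) × (2.0 × 10³¹) × (970) / (1.3 × 10⁷)³
   = 2.4 × 10³ m/s²

2.4 × 10³ m/s²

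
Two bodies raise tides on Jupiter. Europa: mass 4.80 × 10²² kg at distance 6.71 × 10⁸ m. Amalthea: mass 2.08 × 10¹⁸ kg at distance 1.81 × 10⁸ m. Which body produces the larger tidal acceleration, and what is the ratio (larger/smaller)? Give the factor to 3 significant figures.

The tide-raising term goes as M/d³ (the gradient of a 1/d² field).
Europa: (4.80 × 10²²) / (6.71 × 10⁸)³ = 1.589 × 10⁻⁴
Amalthea: (2.08 × 10¹⁸) / (1.81 × 10⁸)³ = 3.508 × 10⁻⁷
Ratio (larger/smaller) = 453

Europa, by a factor of ≈ 453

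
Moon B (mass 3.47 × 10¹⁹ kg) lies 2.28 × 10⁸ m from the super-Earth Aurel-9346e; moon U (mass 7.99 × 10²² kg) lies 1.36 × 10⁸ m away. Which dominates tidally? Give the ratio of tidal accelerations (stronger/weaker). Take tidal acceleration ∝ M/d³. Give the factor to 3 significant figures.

The tide-raising term goes as M/d³ (the gradient of a 1/d² field).
Moon B: (3.47 × 10¹⁹) / (2.28 × 10⁸)³ = 2.928 × 10⁻⁶
Moon U: (7.99 × 10²²) / (1.36 × 10⁸)³ = 3.176 × 10⁻²
Ratio (larger/smaller) = 10800

Moon U, by a factor of ≈ 10800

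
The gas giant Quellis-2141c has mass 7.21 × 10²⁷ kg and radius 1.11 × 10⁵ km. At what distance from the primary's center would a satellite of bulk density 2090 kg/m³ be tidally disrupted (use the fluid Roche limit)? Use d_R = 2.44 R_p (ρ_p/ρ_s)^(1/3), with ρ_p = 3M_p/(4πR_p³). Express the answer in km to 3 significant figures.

ρ_p = 3M_p/(4πR_p³) = 3 × (7.21 × 10²⁷) / (4π × (1.11 × 10⁸ m)³) = 1260 kg/m³
d_R = 2.44 × 1.11 × 10⁵ km × (1260/2090)^(1/3)
    = 2.29 × 10⁵ km

2.29 × 10⁵ km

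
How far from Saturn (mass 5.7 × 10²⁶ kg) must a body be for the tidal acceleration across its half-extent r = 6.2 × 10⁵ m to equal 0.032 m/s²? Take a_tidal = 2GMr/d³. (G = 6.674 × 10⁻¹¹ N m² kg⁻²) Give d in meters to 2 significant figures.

1.1 × 10⁸ m

2GMr/d³ = a_tidal  ⇒  d = (2GMr / a_tidal)^(1/3)
d = (2 × 6.674×10⁻¹¹ × (5.7 × 10²⁶) × (6.2 × 10⁵) / (0.032))^(1/3)
  = 1.1 × 10⁸ m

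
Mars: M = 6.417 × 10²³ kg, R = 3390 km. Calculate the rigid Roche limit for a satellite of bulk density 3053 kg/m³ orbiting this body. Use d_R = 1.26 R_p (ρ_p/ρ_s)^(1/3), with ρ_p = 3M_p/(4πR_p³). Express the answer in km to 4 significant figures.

4647 km

ρ_p = 3M_p/(4πR_p³) = 3 × (6.417 × 10²³) / (4π × (3.390 × 10⁶ m)³) = 3932 kg/m³
d_R = 1.26 × 3390 km × (3932/3053)^(1/3)
    = 4647 km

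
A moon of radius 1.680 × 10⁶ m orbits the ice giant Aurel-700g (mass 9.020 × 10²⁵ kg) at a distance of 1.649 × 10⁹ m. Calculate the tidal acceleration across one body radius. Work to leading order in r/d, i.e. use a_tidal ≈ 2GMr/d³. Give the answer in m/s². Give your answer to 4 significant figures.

4.511 × 10⁻⁶ m/s²

a_tidal = 2GMr/d³
        = 2 × (6.674 × 10⁻¹¹) × (9.020 × 10²⁵) × (1.680 × 10⁶) / (1.649 × 10⁹)³
        = 4.511 × 10⁻⁶ m/s²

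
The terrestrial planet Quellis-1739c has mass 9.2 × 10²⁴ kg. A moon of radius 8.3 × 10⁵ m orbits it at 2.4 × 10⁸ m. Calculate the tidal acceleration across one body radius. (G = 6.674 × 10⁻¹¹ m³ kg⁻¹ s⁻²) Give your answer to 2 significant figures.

7.4 × 10⁻⁵ m/s²

Δg = 2GMr/d³
   = 2 × (6.674 × 10⁻¹¹) × (9.2 × 10²⁴) × (8.3 × 10⁵) / (2.4 × 10⁸)³
   = 7.4 × 10⁻⁵ m/s²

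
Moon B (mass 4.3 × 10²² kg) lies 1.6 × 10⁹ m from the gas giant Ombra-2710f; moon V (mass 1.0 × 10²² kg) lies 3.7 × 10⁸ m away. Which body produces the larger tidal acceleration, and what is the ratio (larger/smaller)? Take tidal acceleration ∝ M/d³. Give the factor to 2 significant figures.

The tide-raising term goes as M/d³ (the gradient of a 1/d² field).
Moon B: (4.3 × 10²²) / (1.6 × 10⁹)³ = 1.050 × 10⁻⁵
Moon V: (1.0 × 10²²) / (3.7 × 10⁸)³ = 1.974 × 10⁻⁴
Ratio (larger/smaller) = 19

Moon V, by a factor of ≈ 19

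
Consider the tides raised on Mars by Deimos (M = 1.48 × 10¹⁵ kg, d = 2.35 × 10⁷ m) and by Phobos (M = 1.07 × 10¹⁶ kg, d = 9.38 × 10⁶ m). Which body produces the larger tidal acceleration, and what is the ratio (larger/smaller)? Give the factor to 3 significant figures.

Phobos, by a factor of ≈ 114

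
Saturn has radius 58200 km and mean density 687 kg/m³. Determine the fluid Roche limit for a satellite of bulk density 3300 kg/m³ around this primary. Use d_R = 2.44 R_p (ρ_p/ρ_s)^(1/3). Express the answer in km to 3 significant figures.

84200 km

d_R = 2.44 × 58200 km × (687/3300)^(1/3)
    = 84200 km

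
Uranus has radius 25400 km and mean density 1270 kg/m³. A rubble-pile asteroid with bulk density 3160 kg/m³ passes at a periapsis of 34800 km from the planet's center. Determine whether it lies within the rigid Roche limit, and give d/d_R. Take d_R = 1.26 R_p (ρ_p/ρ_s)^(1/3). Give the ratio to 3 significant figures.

outside; d/d_R ≈ 1.47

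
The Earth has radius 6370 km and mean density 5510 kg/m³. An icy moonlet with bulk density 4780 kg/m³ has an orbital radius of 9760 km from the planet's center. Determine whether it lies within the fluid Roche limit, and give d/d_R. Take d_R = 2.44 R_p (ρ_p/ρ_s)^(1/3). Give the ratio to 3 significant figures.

inside; d/d_R ≈ 0.599

d_R = 2.44 × (6370 km) × (5510/4780)^(1/3) = 16300 km
d/d_R = (9760) / (16300) = 0.599
Since d/d_R < 1, the body is inside the Roche limit.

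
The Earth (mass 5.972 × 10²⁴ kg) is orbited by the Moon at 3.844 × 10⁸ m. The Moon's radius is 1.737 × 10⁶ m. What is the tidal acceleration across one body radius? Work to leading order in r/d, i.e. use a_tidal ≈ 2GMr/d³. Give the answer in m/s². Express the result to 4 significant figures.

Δg = 2GMr/d³
   = 2 × (6.674 × 10⁻¹¹) × (5.972 × 10²⁴) × (1.737 × 10⁶) / (3.844 × 10⁸)³
   = 2.438 × 10⁻⁵ m/s²

2.438 × 10⁻⁵ m/s²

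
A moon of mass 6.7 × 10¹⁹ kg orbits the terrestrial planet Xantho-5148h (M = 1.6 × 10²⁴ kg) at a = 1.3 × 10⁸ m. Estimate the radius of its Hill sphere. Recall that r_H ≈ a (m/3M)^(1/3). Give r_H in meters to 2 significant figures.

r_H ≈ a (m/3M)^(1/3)
    = (1.3 × 10⁸) × (6.7 × 10¹⁹ / (3 × 1.6 × 10²⁴))^(1/3)
    = 3.1 × 10⁶ m

3.1 × 10⁶ m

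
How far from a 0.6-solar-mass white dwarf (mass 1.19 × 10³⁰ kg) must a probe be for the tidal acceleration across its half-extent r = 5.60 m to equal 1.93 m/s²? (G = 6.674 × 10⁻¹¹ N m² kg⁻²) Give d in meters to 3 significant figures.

7.72 × 10⁶ m

2GMr/d³ = a_tidal  ⇒  d = (2GMr / a_tidal)^(1/3)
d = (2 × 6.674×10⁻¹¹ × (1.19 × 10³⁰) × (5.60) / (1.93))^(1/3)
  = 7.72 × 10⁶ m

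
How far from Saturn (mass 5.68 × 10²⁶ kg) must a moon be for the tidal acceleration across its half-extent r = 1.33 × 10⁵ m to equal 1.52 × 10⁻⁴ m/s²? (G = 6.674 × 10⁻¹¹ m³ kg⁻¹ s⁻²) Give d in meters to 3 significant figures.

4.05 × 10⁸ m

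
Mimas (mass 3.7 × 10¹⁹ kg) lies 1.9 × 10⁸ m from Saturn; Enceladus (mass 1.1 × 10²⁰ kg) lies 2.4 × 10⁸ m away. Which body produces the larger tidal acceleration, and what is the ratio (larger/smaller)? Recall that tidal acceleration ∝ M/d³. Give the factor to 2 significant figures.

Enceladus, by a factor of ≈ 1.5

Tidal acceleration ∝ M/d³, so compare M/d³ for each.
Mimas: (3.7 × 10¹⁹) / (1.9 × 10⁸)³ = 5.394 × 10⁻⁶
Enceladus: (1.1 × 10²⁰) / (2.4 × 10⁸)³ = 7.957 × 10⁻⁶
Ratio (larger/smaller) = 1.5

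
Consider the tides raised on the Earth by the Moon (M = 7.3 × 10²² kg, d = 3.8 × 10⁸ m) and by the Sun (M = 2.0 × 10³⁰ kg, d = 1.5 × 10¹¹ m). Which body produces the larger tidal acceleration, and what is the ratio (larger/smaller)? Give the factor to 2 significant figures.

The Moon, by a factor of ≈ 2.2

The tide-raising term goes as M/d³ (the gradient of a 1/d² field).
The Moon: (7.3 × 10²²) / (3.8 × 10⁸)³ = 1.330 × 10⁻³
The Sun: (2.0 × 10³⁰) / (1.5 × 10¹¹)³ = 5.926 × 10⁻⁴
Ratio (larger/smaller) = 2.2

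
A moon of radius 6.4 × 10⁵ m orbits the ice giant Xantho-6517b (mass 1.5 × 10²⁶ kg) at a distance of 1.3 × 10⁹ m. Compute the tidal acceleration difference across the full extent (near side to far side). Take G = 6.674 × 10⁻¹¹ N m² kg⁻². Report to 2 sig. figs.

The field gradient is 2GM/d³; across the full diameter 2r the difference is 4GMr/d³.
Δg = 4GMr/d³
   = 4 × (6.674 × 10⁻¹¹) × (1.5 × 10²⁶) × (6.4 × 10⁵) / (1.3 × 10⁹)³
   = 1.2 × 10⁻⁵ m/s²

1.2 × 10⁻⁵ m/s²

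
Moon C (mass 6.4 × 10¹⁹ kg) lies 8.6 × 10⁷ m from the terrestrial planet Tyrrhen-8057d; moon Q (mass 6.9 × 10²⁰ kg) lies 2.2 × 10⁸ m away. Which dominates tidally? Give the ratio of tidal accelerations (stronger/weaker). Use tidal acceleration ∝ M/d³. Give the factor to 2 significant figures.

Tidal acceleration ∝ M/d³, so compare M/d³ for each.
Moon C: (6.4 × 10¹⁹) / (8.6 × 10⁷)³ = 1.006 × 10⁻⁴
Moon Q: (6.9 × 10²⁰) / (2.2 × 10⁸)³ = 6.480 × 10⁻⁵
Ratio (larger/smaller) = 1.6

Moon C, by a factor of ≈ 1.6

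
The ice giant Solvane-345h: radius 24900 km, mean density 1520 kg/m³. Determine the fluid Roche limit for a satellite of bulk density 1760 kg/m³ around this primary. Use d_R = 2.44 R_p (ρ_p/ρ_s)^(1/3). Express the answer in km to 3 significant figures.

57900 km

d_R = 2.44 × 24900 km × (1520/1760)^(1/3)
    = 57900 km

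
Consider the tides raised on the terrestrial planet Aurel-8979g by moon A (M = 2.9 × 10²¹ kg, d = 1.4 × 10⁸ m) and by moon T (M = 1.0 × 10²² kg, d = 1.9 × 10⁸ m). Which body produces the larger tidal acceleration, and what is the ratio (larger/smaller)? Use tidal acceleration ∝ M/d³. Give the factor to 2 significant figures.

Tidal acceleration ∝ M/d³, so compare M/d³ for each.
Moon A: (2.9 × 10²¹) / (1.4 × 10⁸)³ = 1.057 × 10⁻³
Moon T: (1.0 × 10²²) / (1.9 × 10⁸)³ = 1.458 × 10⁻³
Ratio (larger/smaller) = 1.4

Moon T, by a factor of ≈ 1.4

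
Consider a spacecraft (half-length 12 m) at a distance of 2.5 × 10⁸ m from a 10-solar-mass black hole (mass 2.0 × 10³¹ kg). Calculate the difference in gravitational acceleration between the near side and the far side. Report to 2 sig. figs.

Δg = 4GMr/d³
   = 4 × (6.674 × 10⁻¹¹) × (2.0 × 10³¹) × (12) / (2.5 × 10⁸)³
   = 4.1 × 10⁻³ m/s²

4.1 × 10⁻³ m/s²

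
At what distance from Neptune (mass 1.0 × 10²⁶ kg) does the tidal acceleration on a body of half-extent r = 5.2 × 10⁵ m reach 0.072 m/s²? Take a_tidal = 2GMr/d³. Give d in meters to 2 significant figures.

4.6 × 10⁷ m

2GMr/d³ = a_tidal  ⇒  d = (2GMr / a_tidal)^(1/3)
d = (2 × 6.674×10⁻¹¹ × (1.0 × 10²⁶) × (5.2 × 10⁵) / (0.072))^(1/3)
  = 4.6 × 10⁷ m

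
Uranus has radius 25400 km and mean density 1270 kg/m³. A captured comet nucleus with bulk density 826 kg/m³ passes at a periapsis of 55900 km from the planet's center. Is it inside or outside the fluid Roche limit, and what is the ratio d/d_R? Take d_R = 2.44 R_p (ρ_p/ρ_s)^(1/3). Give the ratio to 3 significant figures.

d_R = 2.44 × (25400 km) × (1270/826)^(1/3) = 71530 km
d/d_R = (55900) / (71530) = 0.781
Since d/d_R < 1, the body is inside the Roche limit.

inside; d/d_R ≈ 0.781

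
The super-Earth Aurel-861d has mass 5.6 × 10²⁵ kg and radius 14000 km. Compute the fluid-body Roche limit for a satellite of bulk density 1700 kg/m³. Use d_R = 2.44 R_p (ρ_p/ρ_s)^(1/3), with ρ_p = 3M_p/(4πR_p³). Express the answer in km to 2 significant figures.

49000 km

ρ_p = 3M_p/(4πR_p³) = 3 × (5.6 × 10²⁵) / (4π × (1.4 × 10⁷ m)³) = 4900 kg/m³
d_R = 2.44 × 14000 km × (4900/1700)^(1/3)
    = 49000 km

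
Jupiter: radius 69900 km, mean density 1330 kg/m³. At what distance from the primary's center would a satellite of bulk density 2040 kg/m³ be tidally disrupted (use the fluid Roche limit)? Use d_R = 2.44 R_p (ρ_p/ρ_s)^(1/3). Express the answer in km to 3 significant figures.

1.48 × 10⁵ km

d_R = 2.44 × 69900 km × (1330/2040)^(1/3)
    = 1.48 × 10⁵ km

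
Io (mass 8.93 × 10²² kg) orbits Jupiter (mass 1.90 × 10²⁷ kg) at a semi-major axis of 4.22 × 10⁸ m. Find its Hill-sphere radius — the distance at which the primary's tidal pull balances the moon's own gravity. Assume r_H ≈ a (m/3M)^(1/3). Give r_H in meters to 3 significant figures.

1.06 × 10⁷ m

r_H ≈ a (m/3M)^(1/3)
    = (4.22 × 10⁸) × (8.93 × 10²² / (3 × 1.90 × 10²⁷))^(1/3)
    = 1.06 × 10⁷ m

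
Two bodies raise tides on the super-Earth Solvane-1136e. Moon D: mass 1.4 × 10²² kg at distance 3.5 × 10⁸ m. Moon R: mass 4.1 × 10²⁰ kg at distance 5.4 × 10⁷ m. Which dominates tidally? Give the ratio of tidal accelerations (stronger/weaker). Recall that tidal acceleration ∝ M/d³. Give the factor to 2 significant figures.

Moon R, by a factor of ≈ 8.0

Tidal acceleration ∝ M/d³, so compare M/d³ for each.
Moon D: (1.4 × 10²²) / (3.5 × 10⁸)³ = 3.265 × 10⁻⁴
Moon R: (4.1 × 10²⁰) / (5.4 × 10⁷)³ = 2.604 × 10⁻³
Ratio (larger/smaller) = 8.0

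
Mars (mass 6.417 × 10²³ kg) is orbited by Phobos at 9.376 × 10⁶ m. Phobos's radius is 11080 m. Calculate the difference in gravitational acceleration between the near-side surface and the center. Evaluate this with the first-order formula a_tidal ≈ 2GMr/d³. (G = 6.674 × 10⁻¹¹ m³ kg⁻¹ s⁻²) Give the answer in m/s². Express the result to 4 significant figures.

1.151 × 10⁻³ m/s²

Δa = 2GMr/d³
   = 2 × (6.674 × 10⁻¹¹) × (6.417 × 10²³) × (11080) / (9.376 × 10⁶)³
   = 1.151 × 10⁻³ m/s²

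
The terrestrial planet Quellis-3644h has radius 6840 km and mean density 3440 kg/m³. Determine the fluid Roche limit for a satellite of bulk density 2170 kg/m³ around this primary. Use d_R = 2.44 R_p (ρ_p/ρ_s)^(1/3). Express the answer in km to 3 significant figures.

d_R = 2.44 × 6840 km × (3440/2170)^(1/3)
    = 19500 km

19500 km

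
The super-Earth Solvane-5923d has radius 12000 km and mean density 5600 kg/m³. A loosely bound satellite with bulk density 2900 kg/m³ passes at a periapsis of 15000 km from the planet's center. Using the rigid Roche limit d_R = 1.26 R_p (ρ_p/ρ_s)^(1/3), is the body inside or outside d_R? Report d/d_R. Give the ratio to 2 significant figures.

inside; d/d_R ≈ 0.80

d_R = 1.26 × (12000 km) × (5600/2900)^(1/3) = 18830 km
d/d_R = (15000) / (18830) = 0.80
Since d/d_R < 1, the body is inside the Roche limit.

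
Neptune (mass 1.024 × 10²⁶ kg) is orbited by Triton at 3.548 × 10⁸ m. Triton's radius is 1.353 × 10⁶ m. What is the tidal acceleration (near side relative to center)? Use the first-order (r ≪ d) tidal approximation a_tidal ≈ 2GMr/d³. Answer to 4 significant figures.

Differencing GM/(d−r)² and GM/d² to first order in r/d gives 2GMr/d³.
a_tidal = 2GMr/d³
        = 2 × (6.674 × 10⁻¹¹) × (1.024 × 10²⁶) × (1.353 × 10⁶) / (3.548 × 10⁸)³
        = 4.141 × 10⁻⁴ m/s²

4.141 × 10⁻⁴ m/s²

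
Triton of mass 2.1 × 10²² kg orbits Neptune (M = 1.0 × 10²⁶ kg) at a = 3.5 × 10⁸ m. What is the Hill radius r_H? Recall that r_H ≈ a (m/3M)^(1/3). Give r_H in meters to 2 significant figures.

r_H ≈ a (m/3M)^(1/3)
    = (3.5 × 10⁸) × (2.1 × 10²² / (3 × 1.0 × 10²⁶))^(1/3)
    = 1.4 × 10⁷ m

1.4 × 10⁷ m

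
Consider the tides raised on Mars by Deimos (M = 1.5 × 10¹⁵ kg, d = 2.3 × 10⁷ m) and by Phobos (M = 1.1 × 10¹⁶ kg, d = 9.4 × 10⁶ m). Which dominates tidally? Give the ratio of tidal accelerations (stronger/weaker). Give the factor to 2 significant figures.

Phobos, by a factor of ≈ 110

Tidal acceleration ∝ M/d³, so compare M/d³ for each.
Deimos: (1.5 × 10¹⁵) / (2.3 × 10⁷)³ = 1.233 × 10⁻⁷
Phobos: (1.1 × 10¹⁶) / (9.4 × 10⁶)³ = 1.324 × 10⁻⁵
Ratio (larger/smaller) = 110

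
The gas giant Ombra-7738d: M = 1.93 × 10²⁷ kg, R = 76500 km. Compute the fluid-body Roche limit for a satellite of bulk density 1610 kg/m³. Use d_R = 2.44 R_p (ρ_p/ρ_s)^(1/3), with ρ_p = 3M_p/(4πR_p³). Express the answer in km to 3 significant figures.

ρ_p = 3M_p/(4πR_p³) = 3 × (1.93 × 10²⁷) / (4π × (7.65 × 10⁷ m)³) = 1030 kg/m³
d_R = 2.44 × 76500 km × (1030/1610)^(1/3)
    = 1.61 × 10⁵ km

1.61 × 10⁵ km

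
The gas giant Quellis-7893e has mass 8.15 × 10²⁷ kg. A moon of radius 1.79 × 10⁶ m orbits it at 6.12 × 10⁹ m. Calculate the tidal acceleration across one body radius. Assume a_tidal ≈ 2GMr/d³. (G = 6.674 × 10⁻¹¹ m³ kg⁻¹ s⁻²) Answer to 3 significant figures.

Δa = 2GMr/d³
   = 2 × (6.674 × 10⁻¹¹) × (8.15 × 10²⁷) × (1.79 × 10⁶) / (6.12 × 10⁹)³
   = 8.50 × 10⁻⁶ m/s²

8.50 × 10⁻⁶ m/s²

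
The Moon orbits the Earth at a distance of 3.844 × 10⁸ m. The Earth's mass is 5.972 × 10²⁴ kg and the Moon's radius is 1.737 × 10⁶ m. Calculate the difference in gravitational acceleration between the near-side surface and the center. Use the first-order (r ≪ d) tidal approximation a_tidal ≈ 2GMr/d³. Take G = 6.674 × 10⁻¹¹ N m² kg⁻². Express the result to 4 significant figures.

2.438 × 10⁻⁵ m/s²

Δa = 2GMr/d³
   = 2 × (6.674 × 10⁻¹¹) × (5.972 × 10²⁴) × (1.737 × 10⁶) / (3.844 × 10⁸)³
   = 2.438 × 10⁻⁵ m/s²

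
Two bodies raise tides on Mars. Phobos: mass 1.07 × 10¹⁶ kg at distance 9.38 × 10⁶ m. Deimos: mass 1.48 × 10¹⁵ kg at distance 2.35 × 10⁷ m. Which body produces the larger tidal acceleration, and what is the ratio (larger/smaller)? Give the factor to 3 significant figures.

Compare M/d³ for the two perturbers:
Phobos: (1.07 × 10¹⁶) / (9.38 × 10⁶)³ = 1.297 × 10⁻⁵
Deimos: (1.48 × 10¹⁵) / (2.35 × 10⁷)³ = 1.140 × 10⁻⁷
Ratio (larger/smaller) = 114

Phobos, by a factor of ≈ 114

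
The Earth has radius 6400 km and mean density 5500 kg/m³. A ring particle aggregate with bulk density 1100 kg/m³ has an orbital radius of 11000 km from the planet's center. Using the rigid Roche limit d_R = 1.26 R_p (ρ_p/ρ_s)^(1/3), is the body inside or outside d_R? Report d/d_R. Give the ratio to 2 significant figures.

d_R = 1.26 × (6400 km) × (5500/1100)^(1/3) = 13790 km
d/d_R = (11000) / (13790) = 0.80
Since d/d_R < 1, the body is inside the Roche limit.

inside; d/d_R ≈ 0.80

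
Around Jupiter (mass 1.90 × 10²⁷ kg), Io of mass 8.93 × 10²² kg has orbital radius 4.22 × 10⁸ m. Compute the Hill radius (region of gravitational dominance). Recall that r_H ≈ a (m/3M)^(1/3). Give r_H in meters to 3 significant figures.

r_H ≈ a (m/3M)^(1/3)
    = (4.22 × 10⁸) × (8.93 × 10²² / (3 × 1.90 × 10²⁷))^(1/3)
    = 1.06 × 10⁷ m

1.06 × 10⁷ m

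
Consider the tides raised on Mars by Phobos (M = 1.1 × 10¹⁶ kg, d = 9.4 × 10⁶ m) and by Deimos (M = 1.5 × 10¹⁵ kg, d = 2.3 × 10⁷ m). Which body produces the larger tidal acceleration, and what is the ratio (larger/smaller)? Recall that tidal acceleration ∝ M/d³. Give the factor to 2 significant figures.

Phobos, by a factor of ≈ 110

The tide-raising term goes as M/d³ (the gradient of a 1/d² field).
Phobos: (1.1 × 10¹⁶) / (9.4 × 10⁶)³ = 1.324 × 10⁻⁵
Deimos: (1.5 × 10¹⁵) / (2.3 × 10⁷)³ = 1.233 × 10⁻⁷
Ratio (larger/smaller) = 110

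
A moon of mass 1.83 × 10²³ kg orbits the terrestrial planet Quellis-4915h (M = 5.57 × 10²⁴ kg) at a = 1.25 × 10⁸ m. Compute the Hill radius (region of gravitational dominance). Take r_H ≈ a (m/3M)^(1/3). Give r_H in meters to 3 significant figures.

r_H ≈ a (m/3M)^(1/3)
    = (1.25 × 10⁸) × (1.83 × 10²³ / (3 × 5.57 × 10²⁴))^(1/3)
    = 2.78 × 10⁷ m

2.78 × 10⁷ m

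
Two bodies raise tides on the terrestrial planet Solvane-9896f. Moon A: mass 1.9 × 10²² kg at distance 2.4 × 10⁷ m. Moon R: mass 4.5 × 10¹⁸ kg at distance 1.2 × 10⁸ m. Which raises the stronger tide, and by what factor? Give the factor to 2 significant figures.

Compare M/d³ for the two perturbers:
Moon A: (1.9 × 10²²) / (2.4 × 10⁷)³ = 1.374
Moon R: (4.5 × 10¹⁸) / (1.2 × 10⁸)³ = 2.604 × 10⁻⁶
Ratio (larger/smaller) = 5.3 × 10⁵

Moon A, by a factor of ≈ 5.3 × 10⁵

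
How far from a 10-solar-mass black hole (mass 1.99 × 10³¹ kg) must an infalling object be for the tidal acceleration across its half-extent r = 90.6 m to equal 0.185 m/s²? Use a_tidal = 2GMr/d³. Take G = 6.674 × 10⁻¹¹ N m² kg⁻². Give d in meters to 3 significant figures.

1.09 × 10⁸ m

2GMr/d³ = a_tidal  ⇒  d = (2GMr / a_tidal)^(1/3)
d = (2 × 6.674×10⁻¹¹ × (1.99 × 10³¹) × (90.6) / (0.185))^(1/3)
  = 1.09 × 10⁸ m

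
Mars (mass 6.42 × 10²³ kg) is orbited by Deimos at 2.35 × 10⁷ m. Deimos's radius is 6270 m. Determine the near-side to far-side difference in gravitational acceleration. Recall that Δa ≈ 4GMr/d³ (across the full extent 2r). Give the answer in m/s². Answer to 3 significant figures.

Δa = 4GMr/d³
   = 4 × (6.674 × 10⁻¹¹) × (6.42 × 10²³) × (6270) / (2.35 × 10⁷)³
   = 8.28 × 10⁻⁵ m/s²

8.28 × 10⁻⁵ m/s²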